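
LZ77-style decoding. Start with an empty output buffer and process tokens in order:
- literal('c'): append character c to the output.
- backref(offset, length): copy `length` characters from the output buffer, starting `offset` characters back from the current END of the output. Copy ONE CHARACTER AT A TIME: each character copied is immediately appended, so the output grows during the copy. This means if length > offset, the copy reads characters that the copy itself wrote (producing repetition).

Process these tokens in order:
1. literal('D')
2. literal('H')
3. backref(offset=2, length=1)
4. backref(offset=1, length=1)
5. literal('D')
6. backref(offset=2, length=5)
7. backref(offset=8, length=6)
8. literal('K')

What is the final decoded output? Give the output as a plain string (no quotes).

Token 1: literal('D'). Output: "D"
Token 2: literal('H'). Output: "DH"
Token 3: backref(off=2, len=1). Copied 'D' from pos 0. Output: "DHD"
Token 4: backref(off=1, len=1). Copied 'D' from pos 2. Output: "DHDD"
Token 5: literal('D'). Output: "DHDDD"
Token 6: backref(off=2, len=5) (overlapping!). Copied 'DDDDD' from pos 3. Output: "DHDDDDDDDD"
Token 7: backref(off=8, len=6). Copied 'DDDDDD' from pos 2. Output: "DHDDDDDDDDDDDDDD"
Token 8: literal('K'). Output: "DHDDDDDDDDDDDDDDK"

Answer: DHDDDDDDDDDDDDDDK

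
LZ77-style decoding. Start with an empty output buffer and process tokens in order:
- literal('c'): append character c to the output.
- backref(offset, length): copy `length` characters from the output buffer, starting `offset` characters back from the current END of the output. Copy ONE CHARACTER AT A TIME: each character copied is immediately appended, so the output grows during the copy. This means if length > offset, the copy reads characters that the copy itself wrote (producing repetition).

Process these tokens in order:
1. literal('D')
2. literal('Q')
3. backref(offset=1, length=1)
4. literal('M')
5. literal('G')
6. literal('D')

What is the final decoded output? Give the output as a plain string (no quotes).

Answer: DQQMGD

Derivation:
Token 1: literal('D'). Output: "D"
Token 2: literal('Q'). Output: "DQ"
Token 3: backref(off=1, len=1). Copied 'Q' from pos 1. Output: "DQQ"
Token 4: literal('M'). Output: "DQQM"
Token 5: literal('G'). Output: "DQQMG"
Token 6: literal('D'). Output: "DQQMGD"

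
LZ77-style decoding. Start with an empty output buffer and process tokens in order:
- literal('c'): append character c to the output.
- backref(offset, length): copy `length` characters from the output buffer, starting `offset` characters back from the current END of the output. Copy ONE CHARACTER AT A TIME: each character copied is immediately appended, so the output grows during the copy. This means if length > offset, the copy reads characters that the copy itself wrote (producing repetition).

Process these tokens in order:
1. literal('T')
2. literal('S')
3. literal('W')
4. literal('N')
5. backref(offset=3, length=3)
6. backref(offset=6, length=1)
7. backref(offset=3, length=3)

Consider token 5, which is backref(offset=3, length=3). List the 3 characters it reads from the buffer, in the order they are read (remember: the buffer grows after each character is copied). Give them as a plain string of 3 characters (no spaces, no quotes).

Token 1: literal('T'). Output: "T"
Token 2: literal('S'). Output: "TS"
Token 3: literal('W'). Output: "TSW"
Token 4: literal('N'). Output: "TSWN"
Token 5: backref(off=3, len=3). Buffer before: "TSWN" (len 4)
  byte 1: read out[1]='S', append. Buffer now: "TSWNS"
  byte 2: read out[2]='W', append. Buffer now: "TSWNSW"
  byte 3: read out[3]='N', append. Buffer now: "TSWNSWN"

Answer: SWN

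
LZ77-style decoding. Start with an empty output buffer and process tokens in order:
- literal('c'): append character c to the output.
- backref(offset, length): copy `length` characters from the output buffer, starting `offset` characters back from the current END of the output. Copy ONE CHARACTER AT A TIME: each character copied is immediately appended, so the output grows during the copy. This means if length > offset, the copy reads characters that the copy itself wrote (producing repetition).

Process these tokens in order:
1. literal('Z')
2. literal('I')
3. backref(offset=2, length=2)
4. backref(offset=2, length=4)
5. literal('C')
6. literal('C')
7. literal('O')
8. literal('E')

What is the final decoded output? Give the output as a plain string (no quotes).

Answer: ZIZIZIZICCOE

Derivation:
Token 1: literal('Z'). Output: "Z"
Token 2: literal('I'). Output: "ZI"
Token 3: backref(off=2, len=2). Copied 'ZI' from pos 0. Output: "ZIZI"
Token 4: backref(off=2, len=4) (overlapping!). Copied 'ZIZI' from pos 2. Output: "ZIZIZIZI"
Token 5: literal('C'). Output: "ZIZIZIZIC"
Token 6: literal('C'). Output: "ZIZIZIZICC"
Token 7: literal('O'). Output: "ZIZIZIZICCO"
Token 8: literal('E'). Output: "ZIZIZIZICCOE"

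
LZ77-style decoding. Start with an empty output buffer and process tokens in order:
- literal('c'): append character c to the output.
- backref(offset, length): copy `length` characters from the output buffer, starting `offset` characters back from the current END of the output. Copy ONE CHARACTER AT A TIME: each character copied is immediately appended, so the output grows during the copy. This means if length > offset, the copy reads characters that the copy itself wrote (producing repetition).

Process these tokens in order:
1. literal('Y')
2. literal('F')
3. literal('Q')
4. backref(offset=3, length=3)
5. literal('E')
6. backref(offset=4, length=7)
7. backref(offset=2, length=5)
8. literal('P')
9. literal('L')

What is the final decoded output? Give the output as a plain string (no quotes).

Answer: YFQYFQEYFQEYFQFQFQFPL

Derivation:
Token 1: literal('Y'). Output: "Y"
Token 2: literal('F'). Output: "YF"
Token 3: literal('Q'). Output: "YFQ"
Token 4: backref(off=3, len=3). Copied 'YFQ' from pos 0. Output: "YFQYFQ"
Token 5: literal('E'). Output: "YFQYFQE"
Token 6: backref(off=4, len=7) (overlapping!). Copied 'YFQEYFQ' from pos 3. Output: "YFQYFQEYFQEYFQ"
Token 7: backref(off=2, len=5) (overlapping!). Copied 'FQFQF' from pos 12. Output: "YFQYFQEYFQEYFQFQFQF"
Token 8: literal('P'). Output: "YFQYFQEYFQEYFQFQFQFP"
Token 9: literal('L'). Output: "YFQYFQEYFQEYFQFQFQFPL"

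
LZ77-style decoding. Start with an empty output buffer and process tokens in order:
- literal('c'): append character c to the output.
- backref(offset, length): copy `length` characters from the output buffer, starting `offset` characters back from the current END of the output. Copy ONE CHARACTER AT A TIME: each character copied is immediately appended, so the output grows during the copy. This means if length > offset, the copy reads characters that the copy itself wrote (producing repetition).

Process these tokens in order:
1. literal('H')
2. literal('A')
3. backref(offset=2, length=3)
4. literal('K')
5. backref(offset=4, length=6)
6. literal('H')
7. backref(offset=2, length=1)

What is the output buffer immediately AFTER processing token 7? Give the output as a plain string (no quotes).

Token 1: literal('H'). Output: "H"
Token 2: literal('A'). Output: "HA"
Token 3: backref(off=2, len=3) (overlapping!). Copied 'HAH' from pos 0. Output: "HAHAH"
Token 4: literal('K'). Output: "HAHAHK"
Token 5: backref(off=4, len=6) (overlapping!). Copied 'HAHKHA' from pos 2. Output: "HAHAHKHAHKHA"
Token 6: literal('H'). Output: "HAHAHKHAHKHAH"
Token 7: backref(off=2, len=1). Copied 'A' from pos 11. Output: "HAHAHKHAHKHAHA"

Answer: HAHAHKHAHKHAHA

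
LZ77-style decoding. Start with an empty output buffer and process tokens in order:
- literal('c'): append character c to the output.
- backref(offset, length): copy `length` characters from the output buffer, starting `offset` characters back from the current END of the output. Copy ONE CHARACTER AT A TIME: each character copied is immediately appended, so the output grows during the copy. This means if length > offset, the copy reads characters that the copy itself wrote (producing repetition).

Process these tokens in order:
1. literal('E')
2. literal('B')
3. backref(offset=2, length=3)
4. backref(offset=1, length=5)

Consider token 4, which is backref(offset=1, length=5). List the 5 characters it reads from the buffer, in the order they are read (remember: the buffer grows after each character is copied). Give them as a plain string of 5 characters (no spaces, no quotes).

Answer: EEEEE

Derivation:
Token 1: literal('E'). Output: "E"
Token 2: literal('B'). Output: "EB"
Token 3: backref(off=2, len=3) (overlapping!). Copied 'EBE' from pos 0. Output: "EBEBE"
Token 4: backref(off=1, len=5). Buffer before: "EBEBE" (len 5)
  byte 1: read out[4]='E', append. Buffer now: "EBEBEE"
  byte 2: read out[5]='E', append. Buffer now: "EBEBEEE"
  byte 3: read out[6]='E', append. Buffer now: "EBEBEEEE"
  byte 4: read out[7]='E', append. Buffer now: "EBEBEEEEE"
  byte 5: read out[8]='E', append. Buffer now: "EBEBEEEEEE"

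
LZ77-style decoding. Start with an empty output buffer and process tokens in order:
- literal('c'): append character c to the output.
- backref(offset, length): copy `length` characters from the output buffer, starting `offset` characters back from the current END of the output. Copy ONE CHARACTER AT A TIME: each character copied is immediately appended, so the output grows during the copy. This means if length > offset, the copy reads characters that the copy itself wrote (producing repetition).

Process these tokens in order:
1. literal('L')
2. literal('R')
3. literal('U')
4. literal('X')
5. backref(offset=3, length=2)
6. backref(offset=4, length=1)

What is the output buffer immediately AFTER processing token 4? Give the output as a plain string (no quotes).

Answer: LRUX

Derivation:
Token 1: literal('L'). Output: "L"
Token 2: literal('R'). Output: "LR"
Token 3: literal('U'). Output: "LRU"
Token 4: literal('X'). Output: "LRUX"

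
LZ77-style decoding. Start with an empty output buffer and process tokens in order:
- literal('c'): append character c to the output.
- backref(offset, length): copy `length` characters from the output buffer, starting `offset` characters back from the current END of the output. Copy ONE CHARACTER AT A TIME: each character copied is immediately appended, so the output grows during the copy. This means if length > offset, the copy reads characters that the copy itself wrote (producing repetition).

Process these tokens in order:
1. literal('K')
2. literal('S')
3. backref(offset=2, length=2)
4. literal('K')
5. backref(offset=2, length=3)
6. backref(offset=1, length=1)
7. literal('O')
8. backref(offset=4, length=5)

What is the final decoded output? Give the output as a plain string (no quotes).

Answer: KSKSKSKSSOKSSOK

Derivation:
Token 1: literal('K'). Output: "K"
Token 2: literal('S'). Output: "KS"
Token 3: backref(off=2, len=2). Copied 'KS' from pos 0. Output: "KSKS"
Token 4: literal('K'). Output: "KSKSK"
Token 5: backref(off=2, len=3) (overlapping!). Copied 'SKS' from pos 3. Output: "KSKSKSKS"
Token 6: backref(off=1, len=1). Copied 'S' from pos 7. Output: "KSKSKSKSS"
Token 7: literal('O'). Output: "KSKSKSKSSO"
Token 8: backref(off=4, len=5) (overlapping!). Copied 'KSSOK' from pos 6. Output: "KSKSKSKSSOKSSOK"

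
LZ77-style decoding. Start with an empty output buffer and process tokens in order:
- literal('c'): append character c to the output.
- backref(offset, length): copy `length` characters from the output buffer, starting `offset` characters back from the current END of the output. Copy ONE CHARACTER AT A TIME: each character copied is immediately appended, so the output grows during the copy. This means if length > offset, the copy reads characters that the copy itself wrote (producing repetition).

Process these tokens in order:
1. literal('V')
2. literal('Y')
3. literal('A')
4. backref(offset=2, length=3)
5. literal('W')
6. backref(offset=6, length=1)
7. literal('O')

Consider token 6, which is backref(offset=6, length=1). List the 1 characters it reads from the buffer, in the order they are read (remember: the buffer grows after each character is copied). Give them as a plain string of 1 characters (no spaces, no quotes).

Token 1: literal('V'). Output: "V"
Token 2: literal('Y'). Output: "VY"
Token 3: literal('A'). Output: "VYA"
Token 4: backref(off=2, len=3) (overlapping!). Copied 'YAY' from pos 1. Output: "VYAYAY"
Token 5: literal('W'). Output: "VYAYAYW"
Token 6: backref(off=6, len=1). Buffer before: "VYAYAYW" (len 7)
  byte 1: read out[1]='Y', append. Buffer now: "VYAYAYWY"

Answer: Y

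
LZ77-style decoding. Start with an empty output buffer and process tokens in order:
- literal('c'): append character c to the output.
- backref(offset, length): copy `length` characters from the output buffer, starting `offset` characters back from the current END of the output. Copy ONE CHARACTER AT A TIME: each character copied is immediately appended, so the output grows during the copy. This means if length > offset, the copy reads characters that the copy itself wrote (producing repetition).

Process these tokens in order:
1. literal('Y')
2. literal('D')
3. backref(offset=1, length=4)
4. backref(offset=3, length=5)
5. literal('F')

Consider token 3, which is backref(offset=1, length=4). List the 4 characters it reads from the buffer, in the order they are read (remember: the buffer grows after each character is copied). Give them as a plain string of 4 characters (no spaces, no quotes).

Token 1: literal('Y'). Output: "Y"
Token 2: literal('D'). Output: "YD"
Token 3: backref(off=1, len=4). Buffer before: "YD" (len 2)
  byte 1: read out[1]='D', append. Buffer now: "YDD"
  byte 2: read out[2]='D', append. Buffer now: "YDDD"
  byte 3: read out[3]='D', append. Buffer now: "YDDDD"
  byte 4: read out[4]='D', append. Buffer now: "YDDDDD"

Answer: DDDD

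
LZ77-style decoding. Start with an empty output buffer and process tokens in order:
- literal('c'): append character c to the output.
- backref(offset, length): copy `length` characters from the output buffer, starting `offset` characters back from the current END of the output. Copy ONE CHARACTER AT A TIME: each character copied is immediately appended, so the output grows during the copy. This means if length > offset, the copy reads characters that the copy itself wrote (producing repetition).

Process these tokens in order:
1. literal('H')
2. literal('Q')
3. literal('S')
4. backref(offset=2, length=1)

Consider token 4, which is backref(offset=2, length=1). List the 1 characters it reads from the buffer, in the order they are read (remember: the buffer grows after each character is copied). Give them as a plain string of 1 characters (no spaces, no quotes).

Answer: Q

Derivation:
Token 1: literal('H'). Output: "H"
Token 2: literal('Q'). Output: "HQ"
Token 3: literal('S'). Output: "HQS"
Token 4: backref(off=2, len=1). Buffer before: "HQS" (len 3)
  byte 1: read out[1]='Q', append. Buffer now: "HQSQ"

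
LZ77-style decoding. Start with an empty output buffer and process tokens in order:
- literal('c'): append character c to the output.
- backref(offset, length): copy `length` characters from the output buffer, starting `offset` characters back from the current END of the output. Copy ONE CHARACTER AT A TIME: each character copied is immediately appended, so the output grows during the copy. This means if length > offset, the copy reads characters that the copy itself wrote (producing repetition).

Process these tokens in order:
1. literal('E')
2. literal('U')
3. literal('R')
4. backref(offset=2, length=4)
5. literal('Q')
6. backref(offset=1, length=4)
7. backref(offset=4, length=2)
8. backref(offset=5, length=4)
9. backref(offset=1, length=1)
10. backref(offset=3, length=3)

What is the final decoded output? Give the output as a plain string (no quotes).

Answer: EURURURQQQQQQQQQQQQQQQ

Derivation:
Token 1: literal('E'). Output: "E"
Token 2: literal('U'). Output: "EU"
Token 3: literal('R'). Output: "EUR"
Token 4: backref(off=2, len=4) (overlapping!). Copied 'URUR' from pos 1. Output: "EURURUR"
Token 5: literal('Q'). Output: "EURURURQ"
Token 6: backref(off=1, len=4) (overlapping!). Copied 'QQQQ' from pos 7. Output: "EURURURQQQQQ"
Token 7: backref(off=4, len=2). Copied 'QQ' from pos 8. Output: "EURURURQQQQQQQ"
Token 8: backref(off=5, len=4). Copied 'QQQQ' from pos 9. Output: "EURURURQQQQQQQQQQQ"
Token 9: backref(off=1, len=1). Copied 'Q' from pos 17. Output: "EURURURQQQQQQQQQQQQ"
Token 10: backref(off=3, len=3). Copied 'QQQ' from pos 16. Output: "EURURURQQQQQQQQQQQQQQQ"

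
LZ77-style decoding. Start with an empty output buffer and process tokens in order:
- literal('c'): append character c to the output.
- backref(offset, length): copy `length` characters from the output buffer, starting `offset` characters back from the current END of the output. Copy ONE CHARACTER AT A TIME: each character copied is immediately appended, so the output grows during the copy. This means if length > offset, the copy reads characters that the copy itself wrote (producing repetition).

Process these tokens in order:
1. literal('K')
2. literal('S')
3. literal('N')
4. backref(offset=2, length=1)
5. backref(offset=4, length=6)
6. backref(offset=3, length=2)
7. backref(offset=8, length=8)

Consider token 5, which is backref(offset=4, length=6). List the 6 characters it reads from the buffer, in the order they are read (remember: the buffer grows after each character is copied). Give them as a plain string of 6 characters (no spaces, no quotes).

Token 1: literal('K'). Output: "K"
Token 2: literal('S'). Output: "KS"
Token 3: literal('N'). Output: "KSN"
Token 4: backref(off=2, len=1). Copied 'S' from pos 1. Output: "KSNS"
Token 5: backref(off=4, len=6). Buffer before: "KSNS" (len 4)
  byte 1: read out[0]='K', append. Buffer now: "KSNSK"
  byte 2: read out[1]='S', append. Buffer now: "KSNSKS"
  byte 3: read out[2]='N', append. Buffer now: "KSNSKSN"
  byte 4: read out[3]='S', append. Buffer now: "KSNSKSNS"
  byte 5: read out[4]='K', append. Buffer now: "KSNSKSNSK"
  byte 6: read out[5]='S', append. Buffer now: "KSNSKSNSKS"

Answer: KSNSKS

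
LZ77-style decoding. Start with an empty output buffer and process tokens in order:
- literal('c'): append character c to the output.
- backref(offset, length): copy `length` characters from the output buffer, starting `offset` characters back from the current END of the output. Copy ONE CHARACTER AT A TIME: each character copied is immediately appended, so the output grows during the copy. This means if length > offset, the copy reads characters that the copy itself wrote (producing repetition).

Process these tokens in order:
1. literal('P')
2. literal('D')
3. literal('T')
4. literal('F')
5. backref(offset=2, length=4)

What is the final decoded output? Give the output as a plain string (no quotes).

Token 1: literal('P'). Output: "P"
Token 2: literal('D'). Output: "PD"
Token 3: literal('T'). Output: "PDT"
Token 4: literal('F'). Output: "PDTF"
Token 5: backref(off=2, len=4) (overlapping!). Copied 'TFTF' from pos 2. Output: "PDTFTFTF"

Answer: PDTFTFTF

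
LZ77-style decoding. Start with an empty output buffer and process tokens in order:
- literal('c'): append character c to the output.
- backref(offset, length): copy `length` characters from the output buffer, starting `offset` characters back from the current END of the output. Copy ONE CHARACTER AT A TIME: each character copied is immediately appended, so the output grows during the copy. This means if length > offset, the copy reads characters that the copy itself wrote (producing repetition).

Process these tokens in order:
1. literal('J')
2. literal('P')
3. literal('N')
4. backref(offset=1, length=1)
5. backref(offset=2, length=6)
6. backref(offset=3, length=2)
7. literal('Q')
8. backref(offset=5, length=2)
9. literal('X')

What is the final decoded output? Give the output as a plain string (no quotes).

Answer: JPNNNNNNNNNNQNNX

Derivation:
Token 1: literal('J'). Output: "J"
Token 2: literal('P'). Output: "JP"
Token 3: literal('N'). Output: "JPN"
Token 4: backref(off=1, len=1). Copied 'N' from pos 2. Output: "JPNN"
Token 5: backref(off=2, len=6) (overlapping!). Copied 'NNNNNN' from pos 2. Output: "JPNNNNNNNN"
Token 6: backref(off=3, len=2). Copied 'NN' from pos 7. Output: "JPNNNNNNNNNN"
Token 7: literal('Q'). Output: "JPNNNNNNNNNNQ"
Token 8: backref(off=5, len=2). Copied 'NN' from pos 8. Output: "JPNNNNNNNNNNQNN"
Token 9: literal('X'). Output: "JPNNNNNNNNNNQNNX"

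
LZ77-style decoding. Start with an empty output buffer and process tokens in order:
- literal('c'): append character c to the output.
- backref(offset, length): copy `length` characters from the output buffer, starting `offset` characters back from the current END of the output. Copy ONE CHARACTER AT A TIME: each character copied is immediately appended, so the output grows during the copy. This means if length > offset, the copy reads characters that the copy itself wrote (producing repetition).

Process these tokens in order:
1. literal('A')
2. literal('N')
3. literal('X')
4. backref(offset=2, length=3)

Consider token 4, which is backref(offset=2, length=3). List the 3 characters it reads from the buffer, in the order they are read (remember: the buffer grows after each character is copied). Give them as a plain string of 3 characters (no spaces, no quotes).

Answer: NXN

Derivation:
Token 1: literal('A'). Output: "A"
Token 2: literal('N'). Output: "AN"
Token 3: literal('X'). Output: "ANX"
Token 4: backref(off=2, len=3). Buffer before: "ANX" (len 3)
  byte 1: read out[1]='N', append. Buffer now: "ANXN"
  byte 2: read out[2]='X', append. Buffer now: "ANXNX"
  byte 3: read out[3]='N', append. Buffer now: "ANXNXN"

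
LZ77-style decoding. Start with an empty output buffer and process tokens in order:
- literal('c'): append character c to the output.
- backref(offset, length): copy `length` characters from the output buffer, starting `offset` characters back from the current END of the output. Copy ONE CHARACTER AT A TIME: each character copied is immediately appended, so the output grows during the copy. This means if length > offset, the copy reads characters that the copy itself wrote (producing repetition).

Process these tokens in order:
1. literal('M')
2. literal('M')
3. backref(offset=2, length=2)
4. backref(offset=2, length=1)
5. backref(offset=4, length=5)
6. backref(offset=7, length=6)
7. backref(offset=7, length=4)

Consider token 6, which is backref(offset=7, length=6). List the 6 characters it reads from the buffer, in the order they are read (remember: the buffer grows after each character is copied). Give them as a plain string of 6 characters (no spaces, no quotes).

Token 1: literal('M'). Output: "M"
Token 2: literal('M'). Output: "MM"
Token 3: backref(off=2, len=2). Copied 'MM' from pos 0. Output: "MMMM"
Token 4: backref(off=2, len=1). Copied 'M' from pos 2. Output: "MMMMM"
Token 5: backref(off=4, len=5) (overlapping!). Copied 'MMMMM' from pos 1. Output: "MMMMMMMMMM"
Token 6: backref(off=7, len=6). Buffer before: "MMMMMMMMMM" (len 10)
  byte 1: read out[3]='M', append. Buffer now: "MMMMMMMMMMM"
  byte 2: read out[4]='M', append. Buffer now: "MMMMMMMMMMMM"
  byte 3: read out[5]='M', append. Buffer now: "MMMMMMMMMMMMM"
  byte 4: read out[6]='M', append. Buffer now: "MMMMMMMMMMMMMM"
  byte 5: read out[7]='M', append. Buffer now: "MMMMMMMMMMMMMMM"
  byte 6: read out[8]='M', append. Buffer now: "MMMMMMMMMMMMMMMM"

Answer: MMMMMM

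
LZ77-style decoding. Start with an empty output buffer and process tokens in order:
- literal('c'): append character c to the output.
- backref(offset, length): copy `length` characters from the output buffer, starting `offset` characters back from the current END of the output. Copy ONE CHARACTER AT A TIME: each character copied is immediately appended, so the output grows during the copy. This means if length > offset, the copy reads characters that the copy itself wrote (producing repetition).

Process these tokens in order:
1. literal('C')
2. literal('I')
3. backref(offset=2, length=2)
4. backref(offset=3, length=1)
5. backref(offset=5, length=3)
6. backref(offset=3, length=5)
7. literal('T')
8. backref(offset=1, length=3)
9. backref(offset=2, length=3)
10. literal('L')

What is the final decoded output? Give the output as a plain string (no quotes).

Answer: CICIICICCICCITTTTTTTL

Derivation:
Token 1: literal('C'). Output: "C"
Token 2: literal('I'). Output: "CI"
Token 3: backref(off=2, len=2). Copied 'CI' from pos 0. Output: "CICI"
Token 4: backref(off=3, len=1). Copied 'I' from pos 1. Output: "CICII"
Token 5: backref(off=5, len=3). Copied 'CIC' from pos 0. Output: "CICIICIC"
Token 6: backref(off=3, len=5) (overlapping!). Copied 'CICCI' from pos 5. Output: "CICIICICCICCI"
Token 7: literal('T'). Output: "CICIICICCICCIT"
Token 8: backref(off=1, len=3) (overlapping!). Copied 'TTT' from pos 13. Output: "CICIICICCICCITTTT"
Token 9: backref(off=2, len=3) (overlapping!). Copied 'TTT' from pos 15. Output: "CICIICICCICCITTTTTTT"
Token 10: literal('L'). Output: "CICIICICCICCITTTTTTTL"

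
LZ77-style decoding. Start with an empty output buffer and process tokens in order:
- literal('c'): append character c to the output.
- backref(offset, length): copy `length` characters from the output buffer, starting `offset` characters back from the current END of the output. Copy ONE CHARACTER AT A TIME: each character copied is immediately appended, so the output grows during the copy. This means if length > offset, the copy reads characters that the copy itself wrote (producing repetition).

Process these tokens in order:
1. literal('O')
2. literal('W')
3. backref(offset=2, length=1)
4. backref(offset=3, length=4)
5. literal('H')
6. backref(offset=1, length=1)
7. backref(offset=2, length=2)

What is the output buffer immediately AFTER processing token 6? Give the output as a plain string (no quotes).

Token 1: literal('O'). Output: "O"
Token 2: literal('W'). Output: "OW"
Token 3: backref(off=2, len=1). Copied 'O' from pos 0. Output: "OWO"
Token 4: backref(off=3, len=4) (overlapping!). Copied 'OWOO' from pos 0. Output: "OWOOWOO"
Token 5: literal('H'). Output: "OWOOWOOH"
Token 6: backref(off=1, len=1). Copied 'H' from pos 7. Output: "OWOOWOOHH"

Answer: OWOOWOOHH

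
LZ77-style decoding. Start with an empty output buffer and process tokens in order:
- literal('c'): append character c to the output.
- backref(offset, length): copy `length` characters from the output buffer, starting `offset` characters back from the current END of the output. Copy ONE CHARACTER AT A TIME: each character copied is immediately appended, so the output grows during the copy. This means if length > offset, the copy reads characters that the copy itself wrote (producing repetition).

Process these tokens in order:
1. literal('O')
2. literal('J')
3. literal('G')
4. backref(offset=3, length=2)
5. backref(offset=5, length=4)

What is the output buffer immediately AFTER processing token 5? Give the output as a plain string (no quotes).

Token 1: literal('O'). Output: "O"
Token 2: literal('J'). Output: "OJ"
Token 3: literal('G'). Output: "OJG"
Token 4: backref(off=3, len=2). Copied 'OJ' from pos 0. Output: "OJGOJ"
Token 5: backref(off=5, len=4). Copied 'OJGO' from pos 0. Output: "OJGOJOJGO"

Answer: OJGOJOJGO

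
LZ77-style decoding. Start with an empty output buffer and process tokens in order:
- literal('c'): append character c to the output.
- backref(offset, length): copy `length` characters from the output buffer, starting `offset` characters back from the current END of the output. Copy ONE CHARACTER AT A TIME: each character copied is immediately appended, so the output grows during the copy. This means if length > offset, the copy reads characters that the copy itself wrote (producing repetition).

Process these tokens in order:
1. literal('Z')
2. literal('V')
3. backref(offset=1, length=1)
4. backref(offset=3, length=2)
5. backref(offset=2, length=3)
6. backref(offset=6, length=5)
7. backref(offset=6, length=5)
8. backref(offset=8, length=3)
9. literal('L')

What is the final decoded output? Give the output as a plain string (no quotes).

Token 1: literal('Z'). Output: "Z"
Token 2: literal('V'). Output: "ZV"
Token 3: backref(off=1, len=1). Copied 'V' from pos 1. Output: "ZVV"
Token 4: backref(off=3, len=2). Copied 'ZV' from pos 0. Output: "ZVVZV"
Token 5: backref(off=2, len=3) (overlapping!). Copied 'ZVZ' from pos 3. Output: "ZVVZVZVZ"
Token 6: backref(off=6, len=5). Copied 'VZVZV' from pos 2. Output: "ZVVZVZVZVZVZV"
Token 7: backref(off=6, len=5). Copied 'ZVZVZ' from pos 7. Output: "ZVVZVZVZVZVZVZVZVZ"
Token 8: backref(off=8, len=3). Copied 'VZV' from pos 10. Output: "ZVVZVZVZVZVZVZVZVZVZV"
Token 9: literal('L'). Output: "ZVVZVZVZVZVZVZVZVZVZVL"

Answer: ZVVZVZVZVZVZVZVZVZVZVL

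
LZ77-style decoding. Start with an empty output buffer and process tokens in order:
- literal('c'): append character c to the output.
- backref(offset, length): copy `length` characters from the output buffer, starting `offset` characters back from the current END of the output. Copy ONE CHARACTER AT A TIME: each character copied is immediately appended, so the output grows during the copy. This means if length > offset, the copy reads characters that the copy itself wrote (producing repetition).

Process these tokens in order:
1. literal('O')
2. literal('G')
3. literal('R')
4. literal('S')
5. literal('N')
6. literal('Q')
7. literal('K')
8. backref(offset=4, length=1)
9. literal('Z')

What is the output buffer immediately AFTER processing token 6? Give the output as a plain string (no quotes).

Answer: OGRSNQ

Derivation:
Token 1: literal('O'). Output: "O"
Token 2: literal('G'). Output: "OG"
Token 3: literal('R'). Output: "OGR"
Token 4: literal('S'). Output: "OGRS"
Token 5: literal('N'). Output: "OGRSN"
Token 6: literal('Q'). Output: "OGRSNQ"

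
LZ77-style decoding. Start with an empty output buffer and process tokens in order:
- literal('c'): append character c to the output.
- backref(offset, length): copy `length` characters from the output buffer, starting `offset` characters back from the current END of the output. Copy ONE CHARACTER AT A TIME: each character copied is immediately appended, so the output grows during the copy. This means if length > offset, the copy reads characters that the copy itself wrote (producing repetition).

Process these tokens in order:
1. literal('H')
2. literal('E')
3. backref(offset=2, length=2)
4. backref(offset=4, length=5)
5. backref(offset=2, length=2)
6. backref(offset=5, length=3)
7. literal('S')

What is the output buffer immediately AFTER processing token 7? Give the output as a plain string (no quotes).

Token 1: literal('H'). Output: "H"
Token 2: literal('E'). Output: "HE"
Token 3: backref(off=2, len=2). Copied 'HE' from pos 0. Output: "HEHE"
Token 4: backref(off=4, len=5) (overlapping!). Copied 'HEHEH' from pos 0. Output: "HEHEHEHEH"
Token 5: backref(off=2, len=2). Copied 'EH' from pos 7. Output: "HEHEHEHEHEH"
Token 6: backref(off=5, len=3). Copied 'HEH' from pos 6. Output: "HEHEHEHEHEHHEH"
Token 7: literal('S'). Output: "HEHEHEHEHEHHEHS"

Answer: HEHEHEHEHEHHEHS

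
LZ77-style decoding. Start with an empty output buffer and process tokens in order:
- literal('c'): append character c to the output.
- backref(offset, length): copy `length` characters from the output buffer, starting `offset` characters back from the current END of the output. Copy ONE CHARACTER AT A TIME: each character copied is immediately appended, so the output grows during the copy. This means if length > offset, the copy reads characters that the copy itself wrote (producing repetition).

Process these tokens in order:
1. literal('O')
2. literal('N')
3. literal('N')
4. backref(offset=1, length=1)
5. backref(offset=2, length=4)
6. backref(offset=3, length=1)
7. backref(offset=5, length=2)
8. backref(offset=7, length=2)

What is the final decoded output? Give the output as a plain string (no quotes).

Answer: ONNNNNNNNNNNN

Derivation:
Token 1: literal('O'). Output: "O"
Token 2: literal('N'). Output: "ON"
Token 3: literal('N'). Output: "ONN"
Token 4: backref(off=1, len=1). Copied 'N' from pos 2. Output: "ONNN"
Token 5: backref(off=2, len=4) (overlapping!). Copied 'NNNN' from pos 2. Output: "ONNNNNNN"
Token 6: backref(off=3, len=1). Copied 'N' from pos 5. Output: "ONNNNNNNN"
Token 7: backref(off=5, len=2). Copied 'NN' from pos 4. Output: "ONNNNNNNNNN"
Token 8: backref(off=7, len=2). Copied 'NN' from pos 4. Output: "ONNNNNNNNNNNN"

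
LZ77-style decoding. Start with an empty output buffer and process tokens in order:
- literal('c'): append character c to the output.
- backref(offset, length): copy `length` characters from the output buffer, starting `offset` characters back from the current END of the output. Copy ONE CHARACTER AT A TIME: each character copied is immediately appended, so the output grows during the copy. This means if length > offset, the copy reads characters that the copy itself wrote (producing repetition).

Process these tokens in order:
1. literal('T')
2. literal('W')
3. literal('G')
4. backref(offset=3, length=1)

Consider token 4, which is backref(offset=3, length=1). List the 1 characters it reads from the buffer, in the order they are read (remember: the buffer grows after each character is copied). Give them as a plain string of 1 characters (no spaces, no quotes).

Token 1: literal('T'). Output: "T"
Token 2: literal('W'). Output: "TW"
Token 3: literal('G'). Output: "TWG"
Token 4: backref(off=3, len=1). Buffer before: "TWG" (len 3)
  byte 1: read out[0]='T', append. Buffer now: "TWGT"

Answer: T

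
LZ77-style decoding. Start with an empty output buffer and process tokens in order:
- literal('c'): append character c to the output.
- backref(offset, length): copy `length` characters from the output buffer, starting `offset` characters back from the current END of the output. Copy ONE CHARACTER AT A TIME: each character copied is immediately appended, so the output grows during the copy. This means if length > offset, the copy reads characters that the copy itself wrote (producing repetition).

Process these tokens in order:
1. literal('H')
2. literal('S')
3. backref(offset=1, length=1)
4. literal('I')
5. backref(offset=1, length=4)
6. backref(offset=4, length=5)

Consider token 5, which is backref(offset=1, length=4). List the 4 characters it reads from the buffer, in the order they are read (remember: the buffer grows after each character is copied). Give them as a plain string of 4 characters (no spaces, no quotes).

Answer: IIII

Derivation:
Token 1: literal('H'). Output: "H"
Token 2: literal('S'). Output: "HS"
Token 3: backref(off=1, len=1). Copied 'S' from pos 1. Output: "HSS"
Token 4: literal('I'). Output: "HSSI"
Token 5: backref(off=1, len=4). Buffer before: "HSSI" (len 4)
  byte 1: read out[3]='I', append. Buffer now: "HSSII"
  byte 2: read out[4]='I', append. Buffer now: "HSSIII"
  byte 3: read out[5]='I', append. Buffer now: "HSSIIII"
  byte 4: read out[6]='I', append. Buffer now: "HSSIIIII"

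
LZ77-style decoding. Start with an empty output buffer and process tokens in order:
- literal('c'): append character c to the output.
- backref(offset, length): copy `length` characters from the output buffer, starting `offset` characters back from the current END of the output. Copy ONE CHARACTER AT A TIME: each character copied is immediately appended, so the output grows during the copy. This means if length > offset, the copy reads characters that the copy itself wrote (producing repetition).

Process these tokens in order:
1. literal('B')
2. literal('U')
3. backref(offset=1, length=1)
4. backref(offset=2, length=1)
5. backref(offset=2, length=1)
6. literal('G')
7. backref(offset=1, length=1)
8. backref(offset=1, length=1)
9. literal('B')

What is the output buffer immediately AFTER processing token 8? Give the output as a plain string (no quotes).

Token 1: literal('B'). Output: "B"
Token 2: literal('U'). Output: "BU"
Token 3: backref(off=1, len=1). Copied 'U' from pos 1. Output: "BUU"
Token 4: backref(off=2, len=1). Copied 'U' from pos 1. Output: "BUUU"
Token 5: backref(off=2, len=1). Copied 'U' from pos 2. Output: "BUUUU"
Token 6: literal('G'). Output: "BUUUUG"
Token 7: backref(off=1, len=1). Copied 'G' from pos 5. Output: "BUUUUGG"
Token 8: backref(off=1, len=1). Copied 'G' from pos 6. Output: "BUUUUGGG"

Answer: BUUUUGGG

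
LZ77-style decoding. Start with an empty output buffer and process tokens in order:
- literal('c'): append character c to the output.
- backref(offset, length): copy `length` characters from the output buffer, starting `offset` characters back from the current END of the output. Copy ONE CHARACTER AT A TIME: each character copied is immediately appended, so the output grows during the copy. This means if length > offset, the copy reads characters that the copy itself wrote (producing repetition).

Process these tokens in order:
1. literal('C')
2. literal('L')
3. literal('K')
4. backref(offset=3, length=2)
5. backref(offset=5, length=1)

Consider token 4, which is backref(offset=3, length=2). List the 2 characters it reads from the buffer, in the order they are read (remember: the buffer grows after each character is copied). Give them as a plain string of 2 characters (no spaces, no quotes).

Token 1: literal('C'). Output: "C"
Token 2: literal('L'). Output: "CL"
Token 3: literal('K'). Output: "CLK"
Token 4: backref(off=3, len=2). Buffer before: "CLK" (len 3)
  byte 1: read out[0]='C', append. Buffer now: "CLKC"
  byte 2: read out[1]='L', append. Buffer now: "CLKCL"

Answer: CL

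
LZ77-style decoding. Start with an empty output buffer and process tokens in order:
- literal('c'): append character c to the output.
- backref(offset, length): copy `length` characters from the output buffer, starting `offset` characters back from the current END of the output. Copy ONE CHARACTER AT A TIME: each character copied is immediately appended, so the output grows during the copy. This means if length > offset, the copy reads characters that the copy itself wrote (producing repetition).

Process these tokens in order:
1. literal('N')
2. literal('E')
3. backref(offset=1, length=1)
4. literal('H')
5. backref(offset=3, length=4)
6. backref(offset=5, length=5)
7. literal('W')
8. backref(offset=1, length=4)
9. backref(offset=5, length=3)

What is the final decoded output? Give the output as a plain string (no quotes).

Token 1: literal('N'). Output: "N"
Token 2: literal('E'). Output: "NE"
Token 3: backref(off=1, len=1). Copied 'E' from pos 1. Output: "NEE"
Token 4: literal('H'). Output: "NEEH"
Token 5: backref(off=3, len=4) (overlapping!). Copied 'EEHE' from pos 1. Output: "NEEHEEHE"
Token 6: backref(off=5, len=5). Copied 'HEEHE' from pos 3. Output: "NEEHEEHEHEEHE"
Token 7: literal('W'). Output: "NEEHEEHEHEEHEW"
Token 8: backref(off=1, len=4) (overlapping!). Copied 'WWWW' from pos 13. Output: "NEEHEEHEHEEHEWWWWW"
Token 9: backref(off=5, len=3). Copied 'WWW' from pos 13. Output: "NEEHEEHEHEEHEWWWWWWWW"

Answer: NEEHEEHEHEEHEWWWWWWWW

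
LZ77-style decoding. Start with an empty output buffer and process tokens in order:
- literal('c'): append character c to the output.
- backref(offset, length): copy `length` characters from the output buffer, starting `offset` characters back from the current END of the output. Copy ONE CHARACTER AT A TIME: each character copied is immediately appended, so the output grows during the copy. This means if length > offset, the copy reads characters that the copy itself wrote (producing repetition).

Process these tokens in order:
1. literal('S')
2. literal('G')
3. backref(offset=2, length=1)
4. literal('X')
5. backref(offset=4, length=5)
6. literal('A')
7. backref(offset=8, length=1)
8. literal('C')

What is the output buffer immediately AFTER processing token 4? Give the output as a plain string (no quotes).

Answer: SGSX

Derivation:
Token 1: literal('S'). Output: "S"
Token 2: literal('G'). Output: "SG"
Token 3: backref(off=2, len=1). Copied 'S' from pos 0. Output: "SGS"
Token 4: literal('X'). Output: "SGSX"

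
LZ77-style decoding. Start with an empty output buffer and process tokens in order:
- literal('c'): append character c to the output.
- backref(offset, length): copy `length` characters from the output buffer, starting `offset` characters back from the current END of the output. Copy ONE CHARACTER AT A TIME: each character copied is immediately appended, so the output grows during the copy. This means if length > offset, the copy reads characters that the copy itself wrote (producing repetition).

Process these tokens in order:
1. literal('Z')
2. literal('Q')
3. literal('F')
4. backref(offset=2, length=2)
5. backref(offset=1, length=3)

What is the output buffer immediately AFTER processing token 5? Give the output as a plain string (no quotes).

Answer: ZQFQFFFF

Derivation:
Token 1: literal('Z'). Output: "Z"
Token 2: literal('Q'). Output: "ZQ"
Token 3: literal('F'). Output: "ZQF"
Token 4: backref(off=2, len=2). Copied 'QF' from pos 1. Output: "ZQFQF"
Token 5: backref(off=1, len=3) (overlapping!). Copied 'FFF' from pos 4. Output: "ZQFQFFFF"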